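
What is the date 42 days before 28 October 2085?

16 September 2085

Count 42 days before October 28, 2085:
September 2085: 30 − 16 = 14 days remain.
October 1–28, 2085: 28 days.
Total: 14 + 28 = 42 days.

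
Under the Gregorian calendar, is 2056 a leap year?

2056 is a leap year.

Yes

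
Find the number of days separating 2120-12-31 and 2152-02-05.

11358

Day-of-year of December 31, 2120: 366.
Day-of-year of February 5, 2152: 36.
2120 has 366 days, so 366 − 366 = 0 days remain in 2120.
Full years 2121–2151: 24 common + 7 leap = 24×365 + 7×366 = 11322 days.
Total: 0 + 11322 + 36 = 11358 days.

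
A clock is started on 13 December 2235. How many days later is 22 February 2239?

1167

December 13, 2235 → December 13, 2236: 366 days (2236 is a leap year).
December 13, 2236 → December 13, 2237: 365 days.
December 13, 2237 → December 13, 2238: 365 days.
December 2238: 31 − 13 = 18 days remain.
Then January (31): 31 days.
February 1–22, 2239: 22 days (2239 is not a leap year).
Residual: 71 days.
Total: 1167 days.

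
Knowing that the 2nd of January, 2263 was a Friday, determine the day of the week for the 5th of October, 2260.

Count forward from the earlier date (October 5, 2260) to the later (January 2, 2263):
Day-of-year of October 5, 2260: 279.
Day-of-year of January 2, 2263: 2.
2260 has 366 days, so 366 − 279 = 87 days remain in 2260.
Full years: 2261: 365; 2262: 365. Sum = 730.
Total: 87 + 730 + 2 = 819 days.
819 is a multiple of 7, so the 5th of October, 2260 falls on the same weekday: Friday.

Friday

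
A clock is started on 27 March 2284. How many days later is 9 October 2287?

1291

Day-of-year of March 27, 2284: 87.
Day-of-year of October 9, 2287: 282.
2284 has 366 days, so 366 − 87 = 279 days remain in 2284.
Full years: 2285: 365; 2286: 365. Sum = 730.
Total: 279 + 730 + 282 = 1291 days.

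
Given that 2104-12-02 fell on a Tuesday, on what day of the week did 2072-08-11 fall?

Count forward from the earlier date (August 11, 2072) to the later (December 2, 2104):
Day-of-year of August 11, 2072: 224.
Day-of-year of December 2, 2104: 337.
2072 has 366 days, so 366 − 224 = 142 days remain in 2072.
Full years 2073–2103: 25 common + 6 leap = 25×365 + 6×366 = 11321 days.
Total: 142 + 11321 + 337 = 11800 days.
11800 mod 7 = 5, so 5 days before Tuesday is Thursday.

Thursday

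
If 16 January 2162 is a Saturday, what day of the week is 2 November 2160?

Sunday

Count forward from the earlier date (November 2, 2160) to the later (January 16, 2162):
Day-of-year of November 2, 2160: 307.
Day-of-year of January 16, 2162: 16.
2160 has 366 days, so 366 − 307 = 59 days remain in 2160.
Full years: 2161: 365. Sum = 365.
Total: 59 + 365 + 16 = 440 days.
440 mod 7 = 6, so 6 days before Saturday is Sunday.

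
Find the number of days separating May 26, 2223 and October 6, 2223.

May 2223: 31 − 26 = 5 days remain.
Then June (30), July (31), August (31), September (30): 30 + 31 + 31 + 30 = 122 days.
October 1–6, 2223: 6 days.
Total: 5 + 122 + 6 = 133 days.

133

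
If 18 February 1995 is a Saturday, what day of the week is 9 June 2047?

Sunday

Day-of-year of February 18, 1995: 49.
Day-of-year of June 9, 2047: 160.
1995 has 365 days, so 365 − 49 = 316 days remain in 1995.
Full years 1996–2046: 38 common + 13 leap = 38×365 + 13×366 = 18628 days.
Total: 316 + 18628 + 160 = 19104 days.
19104 mod 7 = 1, so 1 day after Saturday is Sunday.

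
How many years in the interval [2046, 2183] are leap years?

33

Years divisible by 4: 2048, 2052, …, 2180 — 34 in all.
Of these, 2100 is divisible by 100 but not 400, so not leap.
Leap years: 34 − 1 = 33.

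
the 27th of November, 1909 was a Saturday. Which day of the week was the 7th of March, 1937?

From November 27, 1909 to November 27, 1936: 27 years, of which 7 contain a Feb 29 — 20×365 + 7×366 = 9862 days.
November 1936: 30 − 27 = 3 days remain.
Then December (31), January (31), February 1937 (28): 31 + 31 + 28 = 90 days.
March 1–7, 1937: 7 days.
Residual: 100 days.
Total: 9962 days.
9962 mod 7 = 1, so 1 day after Saturday is Sunday.

Sunday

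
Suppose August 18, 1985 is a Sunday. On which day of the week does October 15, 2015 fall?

Thursday

From August 18, 1985 to August 18, 2015: 30 years, of which 7 contain a Feb 29 — 23×365 + 7×366 = 10957 days.
(2000 is a leap year (divisible by 400).)
August 2015: 31 − 18 = 13 days remain.
Then September (30): 30 days.
October 1–15, 2015: 15 days.
Residual: 58 days.
Total: 11015 days.
11015 mod 7 = 4, so 4 days after Sunday is Thursday.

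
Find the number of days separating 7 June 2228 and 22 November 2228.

June 2228: 30 − 7 = 23 days remain.
Then July (31), August (31), September (30), October (31): 31 + 31 + 30 + 31 = 123 days.
November 1–22, 2228: 22 days.
Total: 23 + 123 + 22 = 168 days.

168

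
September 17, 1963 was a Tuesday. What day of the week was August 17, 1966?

Wednesday

September 17, 1963 → September 17, 1964: 366 days (1964 is a leap year).
September 17, 1964 → September 17, 1965: 365 days.
September 1965: 30 − 17 = 13 days remain.
Then 10 full months totalling 304 days.
August 1–17, 1966: 17 days.
Residual: 334 days.
Total: 1065 days.
1065 mod 7 = 1, so 1 day after Tuesday is Wednesday.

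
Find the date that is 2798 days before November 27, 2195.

March 30, 2188

Count 2798 days before November 27, 2195:
From March 30, 2188 to March 30, 2195: 7 years, of which 1 contains a Feb 29 — 6×365 + 1×366 = 2556 days.
March 2195: 31 − 30 = 1 day remains.
Then April (30), May (31), June (30), July (31), August (31), September (30), October (31): 30 + 31 + 30 + 31 + 31 + 30 + 31 = 214 days.
November 1–27, 2195: 27 days.
Residual: 242 days.
Total: 2798 days.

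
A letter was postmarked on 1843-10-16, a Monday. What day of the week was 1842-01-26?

Count forward from the earlier date (January 26, 1842) to the later (October 16, 1843):
Day-of-year of January 26, 1842: 26.
Day-of-year of October 16, 1843: 289.
1842 has 365 days, so 365 − 26 = 339 days remain in 1842.
Total: 339 + 289 = 628 days.
628 mod 7 = 5, so 5 days before Monday is Wednesday.

Wednesday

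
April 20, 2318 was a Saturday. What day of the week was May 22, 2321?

Sunday

April 20, 2318 → April 20, 2319: 365 days.
April 20, 2319 → April 20, 2320: 366 days (2320 is a leap year).
April 20, 2320 → April 20, 2321: 365 days.
April 2321: 30 − 20 = 10 days remain.
May 1–22, 2321: 22 days.
Residual: 32 days.
Total: 1128 days.
1128 mod 7 = 1, so 1 day after Saturday is Sunday.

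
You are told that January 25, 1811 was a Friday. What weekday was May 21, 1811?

January 1811: 31 − 25 = 6 days remain.
Then February 1811 (28), March (31), April (30): 28 + 31 + 30 = 89 days.
May 1–21, 1811: 21 days.
Total: 6 + 89 + 21 = 116 days.
116 mod 7 = 4, so 4 days after Friday is Tuesday.

Tuesday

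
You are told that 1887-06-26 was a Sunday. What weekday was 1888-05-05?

June 1887: 30 − 26 = 4 days remain.
Then 10 full months totalling 305 days.
May 1–5, 1888: 5 days.
Residual: 314 days.
Total: 314 days.
314 mod 7 = 6, so 6 days after Sunday is Saturday.

Saturday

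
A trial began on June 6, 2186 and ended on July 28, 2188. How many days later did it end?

783

June 2186: 30 − 6 = 24 days remain.
Then 24 full months totalling 731 days.
July 1–28, 2188: 28 days.
Total: 24 + 731 + 28 = 783 days.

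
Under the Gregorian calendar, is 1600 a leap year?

1600 is a leap year (divisible by 400).

Yes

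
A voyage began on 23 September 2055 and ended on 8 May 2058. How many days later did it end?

Day-of-year of September 23, 2055: 266.
Day-of-year of May 8, 2058: 128.
2055 has 365 days, so 365 − 266 = 99 days remain in 2055.
Full years: 2056: 366; 2057: 365. Sum = 731.
Total: 99 + 731 + 128 = 958 days.

958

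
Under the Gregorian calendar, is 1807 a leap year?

1807 is not a leap year.

No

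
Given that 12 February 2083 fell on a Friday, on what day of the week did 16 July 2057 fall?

Count forward from the earlier date (July 16, 2057) to the later (February 12, 2083):
Day-of-year of July 16, 2057: 197.
Day-of-year of February 12, 2083: 43.
2057 has 365 days, so 365 − 197 = 168 days remain in 2057.
Full years 2058–2082: 19 common + 6 leap = 19×365 + 6×366 = 9131 days.
Total: 168 + 9131 + 43 = 9342 days.
9342 mod 7 = 4, so 4 days before Friday is Monday.

Monday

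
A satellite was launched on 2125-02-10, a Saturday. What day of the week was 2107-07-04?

Count forward from the earlier date (July 4, 2107) to the later (February 10, 2125):
Day-of-year of July 4, 2107: 185.
Day-of-year of February 10, 2125: 41.
2107 has 365 days, so 365 − 185 = 180 days remain in 2107.
Full years 2108–2124: 12 common + 5 leap = 12×365 + 5×366 = 6210 days.
Total: 180 + 6210 + 41 = 6431 days.
6431 mod 7 = 5, so 5 days before Saturday is Monday.

Monday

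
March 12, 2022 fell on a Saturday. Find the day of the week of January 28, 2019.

Monday

Count forward from the earlier date (January 28, 2019) to the later (March 12, 2022):
Day-of-year of January 28, 2019: 28.
Day-of-year of March 12, 2022: 71.
2019 has 365 days, so 365 − 28 = 337 days remain in 2019.
Full years: 2020: 366; 2021: 365. Sum = 731.
Total: 337 + 731 + 71 = 1139 days.
1139 mod 7 = 5, so 5 days before Saturday is Monday.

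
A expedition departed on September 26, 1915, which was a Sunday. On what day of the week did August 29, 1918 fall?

Thursday

September 26, 1915 → September 26, 1916: 366 days (1916 is a leap year).
September 26, 1916 → September 26, 1917: 365 days.
September 1917: 30 − 26 = 4 days remain.
Then 10 full months totalling 304 days.
August 1–29, 1918: 29 days.
Residual: 337 days.
Total: 1068 days.
1068 mod 7 = 4, so 4 days after Sunday is Thursday.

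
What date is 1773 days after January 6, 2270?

November 14, 2274

Count 1773 days after January 6, 2270:
January 6, 2270 → January 6, 2271: 365 days.
January 6, 2271 → January 6, 2272: 365 days.
January 6, 2272 → January 6, 2273: 366 days (2272 is a leap year).
January 6, 2273 → January 6, 2274: 365 days.
January 2274: 31 − 6 = 25 days remain.
Then 9 full months totalling 273 days.
November 1–14, 2274: 14 days.
Residual: 312 days.
Total: 1773 days.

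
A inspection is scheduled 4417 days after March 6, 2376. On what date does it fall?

April 9, 2388

Count 4417 days after March 6, 2376:
From March 6, 2376 to March 6, 2388: 12 years, of which 3 contain a Feb 29 — 9×365 + 3×366 = 4383 days.
March 2388: 31 − 6 = 25 days remain.
April 1–9, 2388: 9 days.
Residual: 34 days.
Total: 4417 days.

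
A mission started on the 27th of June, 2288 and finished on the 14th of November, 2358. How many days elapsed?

25706

Day-of-year of June 27, 2288: 179.
Day-of-year of November 14, 2358: 318.
2288 has 366 days, so 366 − 179 = 187 days remain in 2288.
Full years 2289–2357: 53 common + 16 leap = 53×365 + 16×366 = 25201 days.
Total: 187 + 25201 + 318 = 25706 days.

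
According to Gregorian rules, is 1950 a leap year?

1950 is not a leap year.

No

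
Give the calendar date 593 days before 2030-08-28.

2029-01-12

Count 593 days before August 28, 2030:
January 2029: 31 − 12 = 19 days remain.
Then 18 full months totalling 546 days.
August 1–28, 2030: 28 days.
Total: 19 + 546 + 28 = 593 days.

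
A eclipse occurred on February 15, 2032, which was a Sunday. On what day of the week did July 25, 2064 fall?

Friday

From February 15, 2032 to February 15, 2064: 32 years, of which 8 contain a Feb 29 — 24×365 + 8×366 = 11688 days.
February 2064: 29 − 15 = 14 days remain (2064 is a leap year, so February has 29 days).
Then March (31), April (30), May (31), June (30): 31 + 30 + 31 + 30 = 122 days.
July 1–25, 2064: 25 days.
Residual: 161 days.
Total: 11849 days.
11849 mod 7 = 5, so 5 days after Sunday is Friday.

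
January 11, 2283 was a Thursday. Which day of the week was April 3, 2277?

Count forward from the earlier date (April 3, 2277) to the later (January 11, 2283):
Day-of-year of April 3, 2277: 93.
Day-of-year of January 11, 2283: 11.
2277 has 365 days, so 365 − 93 = 272 days remain in 2277.
Full years: 2278: 365; 2279: 365; 2280: 366; 2281: 365; 2282: 365. Sum = 1826.
Total: 272 + 1826 + 11 = 2109 days.
2109 mod 7 = 2, so 2 days before Thursday is Tuesday.

Tuesday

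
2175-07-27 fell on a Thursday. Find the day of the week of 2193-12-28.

From July 27, 2175 to July 27, 2193: 18 years, of which 5 contain a Feb 29 — 13×365 + 5×366 = 6575 days.
July 2193: 31 − 27 = 4 days remain.
Then August (31), September (30), October (31), November (30): 31 + 30 + 31 + 30 = 122 days.
December 1–28, 2193: 28 days.
Residual: 154 days.
Total: 6729 days.
6729 mod 7 = 2, so 2 days after Thursday is Saturday.

Saturday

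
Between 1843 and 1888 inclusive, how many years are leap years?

12

Years divisible by 4 in [1843, 1888]: 1844, 1848, 1852, 1856, 1860, 1864, 1868, 1872, 1876, 1880, 1884, 1888.
No century exceptions apply. Count: 12.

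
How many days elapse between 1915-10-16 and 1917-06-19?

612

October 1915: 31 − 16 = 15 days remain.
Then 19 full months totalling 578 days.
June 1–19, 1917: 19 days.
Total: 15 + 578 + 19 = 612 days.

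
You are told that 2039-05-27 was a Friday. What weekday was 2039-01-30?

Sunday

Count forward from the earlier date (January 30, 2039) to the later (May 27, 2039):
January 2039: 31 − 30 = 1 day remains.
Then February 2039 (28), March (31), April (30): 28 + 31 + 30 = 89 days.
May 1–27, 2039: 27 days.
Total: 1 + 89 + 27 = 117 days.
117 mod 7 = 5, so 5 days before Friday is Sunday.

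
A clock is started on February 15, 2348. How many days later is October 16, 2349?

February 2348: 29 − 15 = 14 days remain (2348 is a leap year, so February has 29 days).
Then 19 full months totalling 579 days.
October 1–16, 2349: 16 days.
Total: 14 + 579 + 16 = 609 days.

609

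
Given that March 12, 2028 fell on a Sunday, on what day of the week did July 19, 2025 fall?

Count forward from the earlier date (July 19, 2025) to the later (March 12, 2028):
July 19, 2025 → July 19, 2026: 365 days.
July 19, 2026 → July 19, 2027: 365 days.
July 2027: 31 − 19 = 12 days remain.
Then August (31), September (30), October (31), November (30), December (31), January (31), February 2028 (29): 31 + 30 + 31 + 30 + 31 + 31 + 29 = 213 days.
March 1–12, 2028: 12 days.
Residual: 237 days.
Total: 967 days.
967 mod 7 = 1, so 1 day before Sunday is Saturday.

Saturday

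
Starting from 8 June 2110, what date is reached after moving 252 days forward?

15 February 2111

Count 252 days after June 8, 2110:
Day-of-year of June 8, 2110: 159.
Day-of-year of February 15, 2111: 46.
2110 has 365 days, so 365 − 159 = 206 days remain in 2110.
Total: 206 + 46 = 252 days.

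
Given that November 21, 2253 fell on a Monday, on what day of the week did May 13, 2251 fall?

Count forward from the earlier date (May 13, 2251) to the later (November 21, 2253):
Day-of-year of May 13, 2251: 133.
Day-of-year of November 21, 2253: 325.
2251 has 365 days, so 365 − 133 = 232 days remain in 2251.
Full years: 2252: 366. Sum = 366.
Total: 232 + 366 + 325 = 923 days.
923 mod 7 = 6, so 6 days before Monday is Tuesday.

Tuesday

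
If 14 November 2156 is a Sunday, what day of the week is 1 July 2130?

Saturday

Count forward from the earlier date (July 1, 2130) to the later (November 14, 2156):
Day-of-year of July 1, 2130: 182.
Day-of-year of November 14, 2156: 319.
2130 has 365 days, so 365 − 182 = 183 days remain in 2130.
Full years 2131–2155: 19 common + 6 leap = 19×365 + 6×366 = 9131 days.
Total: 183 + 9131 + 319 = 9633 days.
9633 mod 7 = 1, so 1 day before Sunday is Saturday.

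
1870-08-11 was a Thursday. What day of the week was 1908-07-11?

Saturday

From August 11, 1870 to August 11, 1907: 37 years, of which 8 contain a Feb 29 — 29×365 + 8×366 = 13513 days.
(1900 is not a leap year (divisible by 100 but not 400).)
August 1907: 31 − 11 = 20 days remain.
Then 10 full months totalling 304 days.
July 1–11, 1908: 11 days.
Residual: 335 days.
Total: 13848 days.
13848 mod 7 = 2, so 2 days after Thursday is Saturday.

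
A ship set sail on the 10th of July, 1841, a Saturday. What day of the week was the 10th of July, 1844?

Wednesday

July 10, 1841 → July 10, 1842: 365 days.
July 10, 1842 → July 10, 1843: 365 days.
July 10, 1843 → July 10, 1844: 366 days (1844 is a leap year).
Total: 1096 days.
1096 mod 7 = 4, so 4 days after Saturday is Wednesday.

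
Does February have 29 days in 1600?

Yes

1600 is a leap year (divisible by 400).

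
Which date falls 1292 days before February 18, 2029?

August 6, 2025

Count 1292 days before February 18, 2029:
August 6, 2025 → August 6, 2026: 365 days.
August 6, 2026 → August 6, 2027: 365 days.
August 6, 2027 → August 6, 2028: 366 days (2028 is a leap year).
August 2028: 31 − 6 = 25 days remain.
Then September (30), October (31), November (30), December (31), January (31): 30 + 31 + 30 + 31 + 31 = 153 days.
February 1–18, 2029: 18 days (2029 is not a leap year).
Residual: 196 days.
Total: 1292 days.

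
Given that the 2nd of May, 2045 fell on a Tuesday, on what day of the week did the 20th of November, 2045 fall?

May 2045: 31 − 2 = 29 days remain.
Then June (30), July (31), August (31), September (30), October (31): 30 + 31 + 31 + 30 + 31 = 153 days.
November 1–20, 2045: 20 days.
Total: 29 + 153 + 20 = 202 days.
202 mod 7 = 6, so 6 days after Tuesday is Monday.

Monday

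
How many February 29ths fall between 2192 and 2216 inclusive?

Years divisible by 4 in [2192, 2216]: 2192, 2196, 2200, 2204, 2208, 2212, 2216.
Of these, 2200 is divisible by 100 but not 400, so not leap.
Leap years: 7 − 1 = 6.

6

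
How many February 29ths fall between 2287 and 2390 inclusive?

25

Years divisible by 4: 2288, 2292, …, 2388 — 26 in all.
Of these, 2300 is divisible by 100 but not 400, so not leap.
Leap years: 26 − 1 = 25.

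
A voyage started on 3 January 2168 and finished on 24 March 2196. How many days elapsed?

10308

From January 3, 2168 to January 3, 2196: 28 years, of which 7 contain a Feb 29 — 21×365 + 7×366 = 10227 days.
January 2196: 31 − 3 = 28 days remain.
Then February 2196 (29): 29 days.
March 1–24, 2196: 24 days.
Residual: 81 days.
Total: 10308 days.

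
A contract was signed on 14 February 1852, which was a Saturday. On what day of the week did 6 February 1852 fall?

Count forward from the earlier date (February 6, 1852) to the later (February 14, 1852):
Within February 1852: 14 − 6 = 8 days.
8 mod 7 = 1, so 1 day before Saturday is Friday.

Friday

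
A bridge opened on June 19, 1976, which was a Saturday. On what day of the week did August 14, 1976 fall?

June 1976: 30 − 19 = 11 days remain.
Then July (31): 31 days.
August 1–14, 1976: 14 days.
Total: 11 + 31 + 14 = 56 days.
56 is a multiple of 7, so August 14, 1976 falls on the same weekday: Saturday.

Saturday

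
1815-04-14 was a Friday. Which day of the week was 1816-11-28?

April 1815: 30 − 14 = 16 days remain.
Then 18 full months totalling 550 days.
November 1–28, 1816: 28 days.
Total: 16 + 550 + 28 = 594 days.
594 mod 7 = 6, so 6 days after Friday is Thursday.

Thursday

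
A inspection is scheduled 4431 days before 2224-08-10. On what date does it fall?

2212-06-23

Count 4431 days before August 10, 2224:
Day-of-year of June 23, 2212: 175.
Day-of-year of August 10, 2224: 223.
2212 has 366 days, so 366 − 175 = 191 days remain in 2212.
Full years 2213–2223: 9 common + 2 leap = 9×365 + 2×366 = 4017 days.
Total: 191 + 4017 + 223 = 4431 days.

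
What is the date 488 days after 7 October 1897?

7 February 1899

Count 488 days after October 7, 1897:
Day-of-year of October 7, 1897: 280.
Day-of-year of February 7, 1899: 38.
1897 has 365 days, so 365 − 280 = 85 days remain in 1897.
Full years: 1898: 365. Sum = 365.
Total: 85 + 365 + 38 = 488 days.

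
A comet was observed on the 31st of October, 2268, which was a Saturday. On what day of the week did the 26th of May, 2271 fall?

Friday

October 31, 2268 → October 31, 2269: 365 days.
October 31, 2269 → October 31, 2270: 365 days.
October 2270: 31 − 31 = 0 days remain.
Then November (30), December (31), January (31), February 2271 (28), March (31), April (30): 30 + 31 + 31 + 28 + 31 + 30 = 181 days.
May 1–26, 2271: 26 days.
Residual: 207 days.
Total: 937 days.
937 mod 7 = 6, so 6 days after Saturday is Friday.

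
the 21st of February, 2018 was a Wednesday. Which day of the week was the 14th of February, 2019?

Thursday

February 2018: 28 − 21 = 7 days remain (2018 is not a leap year, so February has 28 days).
Then 11 full months totalling 337 days.
February 1–14, 2019: 14 days (2019 is not a leap year).
Total: 7 + 337 + 14 = 358 days.
358 mod 7 = 1, so 1 day after Wednesday is Thursday.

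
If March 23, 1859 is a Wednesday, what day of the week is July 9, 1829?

Thursday

Count forward from the earlier date (July 9, 1829) to the later (March 23, 1859):
Day-of-year of July 9, 1829: 190.
Day-of-year of March 23, 1859: 82.
1829 has 365 days, so 365 − 190 = 175 days remain in 1829.
Full years 1830–1858: 22 common + 7 leap = 22×365 + 7×366 = 10592 days.
Total: 175 + 10592 + 82 = 10849 days.
10849 mod 7 = 6, so 6 days before Wednesday is Thursday.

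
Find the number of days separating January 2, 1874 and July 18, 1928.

From January 2, 1874 to January 2, 1928: 54 years, of which 12 contain a Feb 29 — 42×365 + 12×366 = 19722 days.
(1900 is not a leap year (divisible by 100 but not 400).)
January 1928: 31 − 2 = 29 days remain.
Then February 1928 (29), March (31), April (30), May (31), June (30): 29 + 31 + 30 + 31 + 30 = 151 days.
July 1–18, 1928: 18 days.
Residual: 198 days.
Total: 19920 days.

19920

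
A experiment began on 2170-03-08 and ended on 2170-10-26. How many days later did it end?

March 2170: 31 − 8 = 23 days remain.
Then April (30), May (31), June (30), July (31), August (31), September (30): 30 + 31 + 30 + 31 + 31 + 30 = 183 days.
October 1–26, 2170: 26 days.
Total: 23 + 183 + 26 = 232 days.

232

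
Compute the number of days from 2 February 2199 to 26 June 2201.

February 2199: 28 − 2 = 26 days remain (2199 is not a leap year, so February has 28 days).
Then 27 full months totalling 822 days.
June 1–26, 2201: 26 days.
Total: 26 + 822 + 26 = 874 days.

874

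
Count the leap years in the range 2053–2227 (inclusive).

41

Years divisible by 4: 2056, 2060, …, 2224 — 43 in all.
Of these, 2100, 2200 are divisible by 100 but not 400, so not leap.
Leap years: 43 − 2 = 41.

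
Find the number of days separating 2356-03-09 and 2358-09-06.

Day-of-year of March 9, 2356: 69.
Day-of-year of September 6, 2358: 249.
2356 has 366 days, so 366 − 69 = 297 days remain in 2356.
Full years: 2357: 365. Sum = 365.
Total: 297 + 365 + 249 = 911 days.

911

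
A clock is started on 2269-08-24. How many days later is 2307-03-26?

13727

From August 24, 2269 to August 24, 2306: 37 years, of which 8 contain a Feb 29 — 29×365 + 8×366 = 13513 days.
(2300 is not a leap year (divisible by 100 but not 400).)
August 2306: 31 − 24 = 7 days remain.
Then September (30), October (31), November (30), December (31), January (31), February 2307 (28): 30 + 31 + 30 + 31 + 31 + 28 = 181 days.
March 1–26, 2307: 26 days.
Residual: 214 days.
Total: 13727 days.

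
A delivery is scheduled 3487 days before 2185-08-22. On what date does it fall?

2176-02-04

Count 3487 days before August 22, 2185:
Day-of-year of February 4, 2176: 35.
Day-of-year of August 22, 2185: 234.
2176 has 366 days, so 366 − 35 = 331 days remain in 2176.
Full years 2177–2184: 6 common + 2 leap = 6×365 + 2×366 = 2922 days.
Total: 331 + 2922 + 234 = 3487 days.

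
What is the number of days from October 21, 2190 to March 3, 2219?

Day-of-year of October 21, 2190: 294.
Day-of-year of March 3, 2219: 62.
2190 has 365 days, so 365 − 294 = 71 days remain in 2190.
Full years 2191–2218: 22 common + 6 leap = 22×365 + 6×366 = 10226 days.
Total: 71 + 10226 + 62 = 10359 days.

10359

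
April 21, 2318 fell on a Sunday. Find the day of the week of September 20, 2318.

Friday

April 2318: 30 − 21 = 9 days remain.
Then May (31), June (30), July (31), August (31): 31 + 30 + 31 + 31 = 123 days.
September 1–20, 2318: 20 days.
Total: 9 + 123 + 20 = 152 days.
152 mod 7 = 5, so 5 days after Sunday is Friday.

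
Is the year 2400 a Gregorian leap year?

Yes

2400 is a leap year (divisible by 400).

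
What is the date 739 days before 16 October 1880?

8 October 1878

Count 739 days before October 16, 1880:
October 1878: 31 − 8 = 23 days remain.
Then 23 full months totalling 700 days.
October 1–16, 1880: 16 days.
Total: 23 + 700 + 16 = 739 days.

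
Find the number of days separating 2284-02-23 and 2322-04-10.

13925

Day-of-year of February 23, 2284: 54.
Day-of-year of April 10, 2322: 100.
2284 has 366 days, so 366 − 54 = 312 days remain in 2284.
Full years 2285–2321: 29 common + 8 leap = 29×365 + 8×366 = 13513 days.
Total: 312 + 13513 + 100 = 13925 days.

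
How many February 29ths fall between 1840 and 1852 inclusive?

4

Years divisible by 4 in [1840, 1852]: 1840, 1844, 1848, 1852.
No century exceptions apply. Count: 4.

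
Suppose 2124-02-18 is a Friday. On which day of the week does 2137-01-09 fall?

From February 18, 2124 to February 18, 2136: 12 years, of which 3 contain a Feb 29 — 9×365 + 3×366 = 4383 days.
February 2136: 29 − 18 = 11 days remain (2136 is a leap year, so February has 29 days).
Then 10 full months totalling 306 days.
January 1–9, 2137: 9 days.
Residual: 326 days.
Total: 4709 days.
4709 mod 7 = 5, so 5 days after Friday is Wednesday.

Wednesday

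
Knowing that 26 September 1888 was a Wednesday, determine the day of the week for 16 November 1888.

September 1888: 30 − 26 = 4 days remain.
Then October (31): 31 days.
November 1–16, 1888: 16 days.
Total: 4 + 31 + 16 = 51 days.
51 mod 7 = 2, so 2 days after Wednesday is Friday.

Friday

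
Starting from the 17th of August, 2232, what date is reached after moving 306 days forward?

the 19th of June, 2233

Count 306 days after August 17, 2232:
Day-of-year of August 17, 2232: 230.
Day-of-year of June 19, 2233: 170.
2232 has 366 days, so 366 − 230 = 136 days remain in 2232.
Total: 136 + 170 = 306 days.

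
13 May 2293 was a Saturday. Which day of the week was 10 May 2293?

Wednesday

Count forward from the earlier date (May 10, 2293) to the later (May 13, 2293):
Within May 2293: 13 − 10 = 3 days.
3 mod 7 = 3, so 3 days before Saturday is Wednesday.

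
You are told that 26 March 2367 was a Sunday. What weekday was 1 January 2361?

Count forward from the earlier date (January 1, 2361) to the later (March 26, 2367):
Day-of-year of January 1, 2361: 1.
Day-of-year of March 26, 2367: 85.
2361 has 365 days, so 365 − 1 = 364 days remain in 2361.
Full years: 2362: 365; 2363: 365; 2364: 366; 2365: 365; 2366: 365. Sum = 1826.
Total: 364 + 1826 + 85 = 2275 days.
2275 is a multiple of 7, so 1 January 2361 falls on the same weekday: Sunday.

Sunday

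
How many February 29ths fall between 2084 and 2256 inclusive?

Years divisible by 4: 2084, 2088, …, 2256 — 44 in all.
Of these, 2100, 2200 are divisible by 100 but not 400, so not leap.
Leap years: 44 − 2 = 42.

42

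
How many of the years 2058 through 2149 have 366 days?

22

Years divisible by 4: 2060, 2064, …, 2148 — 23 in all.
Of these, 2100 is divisible by 100 but not 400, so not leap.
Leap years: 23 − 1 = 22.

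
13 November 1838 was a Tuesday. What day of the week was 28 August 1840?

November 13, 1838 → November 13, 1839: 365 days.
November 1839: 30 − 13 = 17 days remain.
Then December (31), January (31), February 1840 (29), March (31), April (30), May (31), June (30), July (31): 31 + 31 + 29 + 31 + 30 + 31 + 30 + 31 = 244 days.
August 1–28, 1840: 28 days.
Residual: 289 days.
Total: 654 days.
654 mod 7 = 3, so 3 days after Tuesday is Friday.

Friday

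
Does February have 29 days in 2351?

No

2351 is not a leap year.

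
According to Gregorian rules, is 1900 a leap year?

1900 is not a leap year (divisible by 100 but not 400).

No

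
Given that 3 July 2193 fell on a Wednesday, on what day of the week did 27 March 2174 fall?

Sunday

Count forward from the earlier date (March 27, 2174) to the later (July 3, 2193):
From March 27, 2174 to March 27, 2193: 19 years, of which 5 contain a Feb 29 — 14×365 + 5×366 = 6940 days.
March 2193: 31 − 27 = 4 days remain.
Then April (30), May (31), June (30): 30 + 31 + 30 = 91 days.
July 1–3, 2193: 3 days.
Residual: 98 days.
Total: 7038 days.
7038 mod 7 = 3, so 3 days before Wednesday is Sunday.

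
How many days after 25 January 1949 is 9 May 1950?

469

January 1949: 31 − 25 = 6 days remain.
Then 15 full months totalling 454 days.
May 1–9, 1950: 9 days.
Total: 6 + 454 + 9 = 469 days.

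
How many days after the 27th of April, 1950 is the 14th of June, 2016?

24155

From April 27, 1950 to April 27, 2016: 66 years, of which 17 contain a Feb 29 — 49×365 + 17×366 = 24107 days.
(2000 is a leap year (divisible by 400).)
April 2016: 30 − 27 = 3 days remain.
Then May (31): 31 days.
June 1–14, 2016: 14 days.
Residual: 48 days.
Total: 24155 days.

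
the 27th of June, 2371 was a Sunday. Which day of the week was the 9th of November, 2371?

June 2371: 30 − 27 = 3 days remain.
Then July (31), August (31), September (30), October (31): 31 + 31 + 30 + 31 = 123 days.
November 1–9, 2371: 9 days.
Total: 3 + 123 + 9 = 135 days.
135 mod 7 = 2, so 2 days after Sunday is Tuesday.

Tuesday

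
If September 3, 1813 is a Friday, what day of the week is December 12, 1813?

Sunday

September 1813: 30 − 3 = 27 days remain.
Then October (31), November (30): 31 + 30 = 61 days.
December 1–12, 1813: 12 days.
Total: 27 + 61 + 12 = 100 days.
100 mod 7 = 2, so 2 days after Friday is Sunday.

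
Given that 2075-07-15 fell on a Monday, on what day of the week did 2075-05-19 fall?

Sunday

Count forward from the earlier date (May 19, 2075) to the later (July 15, 2075):
May 2075: 31 − 19 = 12 days remain.
Then June (30): 30 days.
July 1–15, 2075: 15 days.
Total: 12 + 30 + 15 = 57 days.
57 mod 7 = 1, so 1 day before Monday is Sunday.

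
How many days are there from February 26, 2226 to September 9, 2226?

February 2226: 28 − 26 = 2 days remain (2226 is not a leap year, so February has 28 days).
Then March (31), April (30), May (31), June (30), July (31), August (31): 31 + 30 + 31 + 30 + 31 + 31 = 184 days.
September 1–9, 2226: 9 days.
Total: 2 + 184 + 9 = 195 days.

195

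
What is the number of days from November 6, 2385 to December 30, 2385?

54

November 2385: 30 − 6 = 24 days remain.
December 1–30, 2385: 30 days.
Total: 24 + 30 = 54 days.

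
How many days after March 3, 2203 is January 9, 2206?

1043

Day-of-year of March 3, 2203: 62.
Day-of-year of January 9, 2206: 9.
2203 has 365 days, so 365 − 62 = 303 days remain in 2203.
Full years: 2204: 366; 2205: 365. Sum = 731.
Total: 303 + 731 + 9 = 1043 days.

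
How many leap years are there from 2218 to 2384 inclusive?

Years divisible by 4: 2220, 2224, …, 2384 — 42 in all.
Of these, 2300 is divisible by 100 but not 400, so not leap.
Leap years: 42 − 1 = 41.

41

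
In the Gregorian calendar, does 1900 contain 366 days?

No

1900 is not a leap year (divisible by 100 but not 400).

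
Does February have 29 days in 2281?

2281 is not a leap year.

No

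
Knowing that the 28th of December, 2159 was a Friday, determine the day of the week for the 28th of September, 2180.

Day-of-year of December 28, 2159: 362.
Day-of-year of September 28, 2180: 272.
2159 has 365 days, so 365 − 362 = 3 days remain in 2159.
Full years 2160–2179: 15 common + 5 leap = 15×365 + 5×366 = 7305 days.
Total: 3 + 7305 + 272 = 7580 days.
7580 mod 7 = 6, so 6 days after Friday is Thursday.

Thursday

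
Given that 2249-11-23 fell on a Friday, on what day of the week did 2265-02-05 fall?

Sunday

Day-of-year of November 23, 2249: 327.
Day-of-year of February 5, 2265: 36.
2249 has 365 days, so 365 − 327 = 38 days remain in 2249.
Full years 2250–2264: 11 common + 4 leap = 11×365 + 4×366 = 5479 days.
Total: 38 + 5479 + 36 = 5553 days.
5553 mod 7 = 2, so 2 days after Friday is Sunday.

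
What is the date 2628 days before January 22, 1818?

November 12, 1810

Count 2628 days before January 22, 1818:
From November 12, 1810 to November 12, 1817: 7 years, of which 2 contain a Feb 29 — 5×365 + 2×366 = 2557 days.
November 1817: 30 − 12 = 18 days remain.
Then December (31): 31 days.
January 1–22, 1818: 22 days.
Residual: 71 days.
Total: 2628 days.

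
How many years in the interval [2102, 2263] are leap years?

39

Years divisible by 4: 2104, 2108, …, 2260 — 40 in all.
Of these, 2200 is divisible by 100 but not 400, so not leap.
Leap years: 40 − 1 = 39.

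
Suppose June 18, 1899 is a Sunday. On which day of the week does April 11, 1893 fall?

Count forward from the earlier date (April 11, 1893) to the later (June 18, 1899):
April 11, 1893 → April 11, 1894: 365 days.
April 11, 1894 → April 11, 1895: 365 days.
April 11, 1895 → April 11, 1896: 366 days (1896 is a leap year).
April 11, 1896 → April 11, 1897: 365 days.
April 11, 1897 → April 11, 1898: 365 days.
April 11, 1898 → April 11, 1899: 365 days.
April 1899: 30 − 11 = 19 days remain.
Then May (31): 31 days.
June 1–18, 1899: 18 days.
Residual: 68 days.
Total: 2259 days.
2259 mod 7 = 5, so 5 days before Sunday is Tuesday.

Tuesday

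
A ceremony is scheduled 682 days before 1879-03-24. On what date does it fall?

1877-05-11

Count 682 days before March 24, 1879:
May 1877: 31 − 11 = 20 days remain.
Then 21 full months totalling 638 days.
March 1–24, 1879: 24 days.
Total: 20 + 638 + 24 = 682 days.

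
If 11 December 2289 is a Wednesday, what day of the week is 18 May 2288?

Count forward from the earlier date (May 18, 2288) to the later (December 11, 2289):
Day-of-year of May 18, 2288: 139.
Day-of-year of December 11, 2289: 345.
2288 has 366 days, so 366 − 139 = 227 days remain in 2288.
Total: 227 + 345 = 572 days.
572 mod 7 = 5, so 5 days before Wednesday is Friday.

Friday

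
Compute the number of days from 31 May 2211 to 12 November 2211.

May 2211: 31 − 31 = 0 days remain.
Then June (30), July (31), August (31), September (30), October (31): 30 + 31 + 31 + 30 + 31 = 153 days.
November 1–12, 2211: 12 days.
Total: 0 + 153 + 12 = 165 days.

165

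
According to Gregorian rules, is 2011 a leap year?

2011 is not a leap year.

No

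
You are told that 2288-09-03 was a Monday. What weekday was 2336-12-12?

Saturday

Day-of-year of September 3, 2288: 247.
Day-of-year of December 12, 2336: 347.
2288 has 366 days, so 366 − 247 = 119 days remain in 2288.
Full years 2289–2335: 37 common + 10 leap = 37×365 + 10×366 = 17165 days.
Total: 119 + 17165 + 347 = 17631 days.
17631 mod 7 = 5, so 5 days after Monday is Saturday.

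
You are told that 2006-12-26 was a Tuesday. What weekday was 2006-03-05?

Count forward from the earlier date (March 5, 2006) to the later (December 26, 2006):
March 2006: 31 − 5 = 26 days remain.
Then April (30), May (31), June (30), July (31), August (31), September (30), October (31), November (30): 30 + 31 + 30 + 31 + 31 + 30 + 31 + 30 = 244 days.
December 1–26, 2006: 26 days.
Total: 26 + 244 + 26 = 296 days.
296 mod 7 = 2, so 2 days before Tuesday is Sunday.

Sunday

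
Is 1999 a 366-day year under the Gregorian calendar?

No

1999 is not a leap year.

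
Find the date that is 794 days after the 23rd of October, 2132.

the 26th of December, 2134

Count 794 days after October 23, 2132:
Day-of-year of October 23, 2132: 297.
Day-of-year of December 26, 2134: 360.
2132 has 366 days, so 366 − 297 = 69 days remain in 2132.
Full years: 2133: 365. Sum = 365.
Total: 69 + 365 + 360 = 794 days.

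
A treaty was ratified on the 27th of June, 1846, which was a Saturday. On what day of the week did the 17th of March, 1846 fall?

Count forward from the earlier date (March 17, 1846) to the later (June 27, 1846):
March 1846: 31 − 17 = 14 days remain.
Then April (30), May (31): 30 + 31 = 61 days.
June 1–27, 1846: 27 days.
Total: 14 + 61 + 27 = 102 days.
102 mod 7 = 4, so 4 days before Saturday is Tuesday.

Tuesday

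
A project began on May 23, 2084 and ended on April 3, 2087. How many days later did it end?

May 23, 2084 → May 23, 2085: 365 days.
May 23, 2085 → May 23, 2086: 365 days.
May 2086: 31 − 23 = 8 days remain.
Then 10 full months totalling 304 days.
April 1–3, 2087: 3 days.
Residual: 315 days.
Total: 1045 days.

1045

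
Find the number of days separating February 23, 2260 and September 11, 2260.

February 2260: 29 − 23 = 6 days remain (2260 is a leap year, so February has 29 days).
Then March (31), April (30), May (31), June (30), July (31), August (31): 31 + 30 + 31 + 30 + 31 + 31 = 184 days.
September 1–11, 2260: 11 days.
Total: 6 + 184 + 11 = 201 days.

201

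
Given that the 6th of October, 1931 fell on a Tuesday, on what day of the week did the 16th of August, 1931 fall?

Sunday

Count forward from the earlier date (August 16, 1931) to the later (October 6, 1931):
August 1931: 31 − 16 = 15 days remain.
Then September (30): 30 days.
October 1–6, 1931: 6 days.
Total: 15 + 30 + 6 = 51 days.
51 mod 7 = 2, so 2 days before Tuesday is Sunday.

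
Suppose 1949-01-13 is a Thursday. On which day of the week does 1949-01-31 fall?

Monday

Within January 1949: 31 − 13 = 18 days.
18 mod 7 = 4, so 4 days after Thursday is Monday.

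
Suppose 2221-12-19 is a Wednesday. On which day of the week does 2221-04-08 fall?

Sunday

Count forward from the earlier date (April 8, 2221) to the later (December 19, 2221):
April 2221: 30 − 8 = 22 days remain.
Then May (31), June (30), July (31), August (31), September (30), October (31), November (30): 31 + 30 + 31 + 31 + 30 + 31 + 30 = 214 days.
December 1–19, 2221: 19 days.
Total: 22 + 214 + 19 = 255 days.
255 mod 7 = 3, so 3 days before Wednesday is Sunday.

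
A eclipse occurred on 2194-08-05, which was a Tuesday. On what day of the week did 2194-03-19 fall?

Count forward from the earlier date (March 19, 2194) to the later (August 5, 2194):
March 2194: 31 − 19 = 12 days remain.
Then April (30), May (31), June (30), July (31): 30 + 31 + 30 + 31 = 122 days.
August 1–5, 2194: 5 days.
Total: 12 + 122 + 5 = 139 days.
139 mod 7 = 6, so 6 days before Tuesday is Wednesday.

Wednesday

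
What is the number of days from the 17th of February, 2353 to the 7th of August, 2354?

536

February 2353: 28 − 17 = 11 days remain (2353 is not a leap year, so February has 28 days).
Then 17 full months totalling 518 days.
August 1–7, 2354: 7 days.
Total: 11 + 518 + 7 = 536 days.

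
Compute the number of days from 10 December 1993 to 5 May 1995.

511

December 10, 1993 → December 10, 1994: 365 days.
December 1994: 31 − 10 = 21 days remain.
Then January (31), February 1995 (28), March (31), April (30): 31 + 28 + 31 + 30 = 120 days.
May 1–5, 1995: 5 days.
Residual: 146 days.
Total: 511 days.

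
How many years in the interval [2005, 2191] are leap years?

Years divisible by 4: 2008, 2012, …, 2188 — 46 in all.
Of these, 2100 is divisible by 100 but not 400, so not leap.
Leap years: 46 − 1 = 45.

45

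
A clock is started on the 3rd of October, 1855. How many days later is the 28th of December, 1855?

86

October 1855: 31 − 3 = 28 days remain.
Then November (30): 30 days.
December 1–28, 1855: 28 days.
Total: 28 + 30 + 28 = 86 days.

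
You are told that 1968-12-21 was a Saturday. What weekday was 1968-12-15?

Sunday

Count forward from the earlier date (December 15, 1968) to the later (December 21, 1968):
Within December 1968: 21 − 15 = 6 days.
6 mod 7 = 6, so 6 days before Saturday is Sunday.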